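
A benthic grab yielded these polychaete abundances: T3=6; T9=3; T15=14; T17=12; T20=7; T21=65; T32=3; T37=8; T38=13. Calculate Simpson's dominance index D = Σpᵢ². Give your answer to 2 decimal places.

0.29

Total N = 6+3+14+12+7+65+3+8+13 = 131, so the proportions are 0.0458, 0.0229, 0.1069, 0.0916, 0.0534, 0.4962, 0.0229, 0.0611, 0.0992 (working shown to 4 dp, full precision carried).
D = 0.0458² + 0.0229² + 0.1069² + 0.0916² + 0.0534² + 0.4962² + 0.0229² + 0.0611² + 0.0992² = 0.0021 + 0.0005 + 0.0114 + 0.0084 + 0.0029 + 0.2462 + 0.0005 + 0.0037 + 0.0098 = 0.2856.
To 2 decimal places, D = 0.29.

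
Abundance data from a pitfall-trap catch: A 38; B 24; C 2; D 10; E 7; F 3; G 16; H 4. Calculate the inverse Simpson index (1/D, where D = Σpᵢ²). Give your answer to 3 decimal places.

4.407

Total N = 38+24+2+10+7+3+16+4 = 104, so the proportions are 0.36538462, 0.23076923, 0.01923077, 0.09615385, 0.06730769, 0.02884615, 0.15384615, 0.03846154 (working shown to 8 dp, full precision carried).
D = 0.36538462² + 0.23076923² + 0.01923077² + 0.09615385² + 0.06730769² + 0.02884615² + 0.15384615² + 0.03846154² = 0.13350592 + 0.05325444 + 0.00036982 + 0.00924556 + 0.00453033 + 0.00083210 + 0.02366864 + 0.00147929 = 0.22688609.
So 1/D = 4.407498, i.e. 4.407 to 3 decimal places.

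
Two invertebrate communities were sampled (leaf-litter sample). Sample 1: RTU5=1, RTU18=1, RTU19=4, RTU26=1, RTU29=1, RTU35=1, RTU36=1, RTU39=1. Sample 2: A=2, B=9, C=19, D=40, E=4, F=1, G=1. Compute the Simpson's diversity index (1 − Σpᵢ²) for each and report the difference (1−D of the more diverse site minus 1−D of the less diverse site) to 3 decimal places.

0.167

Sample 1: N=11, proportions 0.09091, 0.09091, 0.36364, 0.09091, 0.09091, 0.09091, 0.09091, 0.09091, giving 1−D = 0.80992 (working shown to 5 dp, full precision carried).
Sample 2: N=76, proportions 0.02632, 0.11842, 0.25, 0.52632, 0.05263, 0.01316, 0.01316, giving 1−D = 0.64266.
Difference = |0.80992 − 0.64266| = 0.16726, i.e. 0.167 to 3 decimal places.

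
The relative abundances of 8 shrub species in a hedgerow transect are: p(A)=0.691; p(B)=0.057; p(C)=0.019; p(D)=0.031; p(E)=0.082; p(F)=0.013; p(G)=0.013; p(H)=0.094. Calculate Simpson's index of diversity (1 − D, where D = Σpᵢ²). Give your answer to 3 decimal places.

D = 0.691² + 0.057² + 0.019² + 0.031² + 0.082² + 0.013² + 0.013² + 0.094² = 0.47748 + 0.00325 + 0.00036 + 0.00096 + 0.00672 + 0.00017 + 0.00017 + 0.00884 = 0.49795 (working shown to 5 dp, full precision carried).
So 1 − D = 0.50205, i.e. 0.502 to 3 decimal places.

0.502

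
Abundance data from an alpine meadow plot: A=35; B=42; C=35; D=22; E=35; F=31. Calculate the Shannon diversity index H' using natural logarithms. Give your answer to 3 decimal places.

1.775

Total N = 35+42+35+22+35+31 = 200, so the proportions are 0.175, 0.21, 0.175, 0.11, 0.175, 0.155 (working shown to 5 dp, full precision carried).
Each pᵢ ln pᵢ term: 0.175×(-1.74297)=-0.30502, 0.21×(-1.56065)=-0.32774, 0.175×(-1.74297)=-0.30502, 0.11×(-2.20727)=-0.24280, 0.175×(-1.74297)=-0.30502, 0.155×(-1.86433)=-0.28897.
Sum = -1.77457, so H' = 1.775.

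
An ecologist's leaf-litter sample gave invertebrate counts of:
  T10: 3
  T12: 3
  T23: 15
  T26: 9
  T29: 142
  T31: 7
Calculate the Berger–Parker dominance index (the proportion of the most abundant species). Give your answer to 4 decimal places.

Total N = 3+3+15+9+142+7 = 179, so the proportions are 0.01676, 0.01676, 0.083799, 0.050279, 0.793296, 0.039106 (working shown to 6 dp, full precision carried).
The largest proportion is 0.793296, i.e. d = 0.7933 to 4 decimal places.

0.7933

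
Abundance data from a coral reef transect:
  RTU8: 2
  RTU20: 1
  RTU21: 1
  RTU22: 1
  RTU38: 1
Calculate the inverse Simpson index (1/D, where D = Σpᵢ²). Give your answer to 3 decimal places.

4.500

Total N = 2+1+1+1+1 = 6, so the proportions are 0.3333333, 0.1666667, 0.1666667, 0.1666667, 0.1666667 (working shown to 7 dp, full precision carried).
D = 0.3333333² + 0.1666667² + 0.1666667² + 0.1666667² + 0.1666667² = 0.1111111 + 0.0277778 + 0.0277778 + 0.0277778 + 0.0277778 = 0.2222222.
So 1/D = 4.50000, i.e. 4.500 to 3 decimal places.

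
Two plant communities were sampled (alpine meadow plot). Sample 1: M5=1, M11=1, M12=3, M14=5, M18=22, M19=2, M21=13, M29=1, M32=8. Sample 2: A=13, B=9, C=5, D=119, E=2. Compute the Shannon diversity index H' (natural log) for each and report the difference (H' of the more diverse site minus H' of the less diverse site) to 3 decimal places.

Sample 1: N=56, proportions 0.01785714, 0.01785714, 0.05357143, 0.08928571, 0.39285714, 0.03571429, 0.23214286, 0.01785714, 0.14285714, giving H' = 1.69120653 (working shown to 8 dp, full precision carried).
Sample 2: N=148, proportions 0.08783784, 0.06081081, 0.03378378, 0.80405405, 0.01351351, giving H' = 0.73188428.
Difference = |1.69120653 − 0.73188428| = 0.95932225, i.e. 0.959 to 3 decimal places.

0.959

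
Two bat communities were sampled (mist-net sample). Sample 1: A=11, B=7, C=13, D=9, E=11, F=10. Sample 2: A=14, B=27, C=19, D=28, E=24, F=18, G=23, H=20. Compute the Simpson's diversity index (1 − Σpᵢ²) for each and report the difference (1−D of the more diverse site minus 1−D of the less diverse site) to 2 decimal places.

Sample 1: N=61, proportions 0.1803, 0.1148, 0.2131, 0.1475, 0.1803, 0.1639, giving 1−D = 0.8277 (working shown to 4 dp, full precision carried).
Sample 2: N=173, proportions 0.0809, 0.1561, 0.1098, 0.1618, 0.1387, 0.104, 0.1329, 0.1156, giving 1−D = 0.8697.
Difference = |0.8277 − 0.8697| = 0.0420, i.e. 0.04 to 2 decimal places.

0.04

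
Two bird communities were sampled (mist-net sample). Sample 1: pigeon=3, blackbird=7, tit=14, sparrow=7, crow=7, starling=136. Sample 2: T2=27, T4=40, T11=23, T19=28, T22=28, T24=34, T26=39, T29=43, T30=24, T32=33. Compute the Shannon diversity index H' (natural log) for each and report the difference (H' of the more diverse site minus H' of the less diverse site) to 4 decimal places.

1.4279

Sample 1: N=174, proportions 0.0172414, 0.0402299, 0.0804598, 0.0402299, 0.0402299, 0.7816092, giving H' = 0.8531483 (working shown to 7 dp, full precision carried).
Sample 2: N=319, proportions 0.0846395, 0.1253918, 0.0721003, 0.0877743, 0.0877743, 0.1065831, 0.1222571, 0.1347962, 0.0752351, 0.1034483, giving H' = 2.2810927.
Difference = |0.8531483 − 2.2810927| = 1.4279444, i.e. 1.4279 to 4 decimal places.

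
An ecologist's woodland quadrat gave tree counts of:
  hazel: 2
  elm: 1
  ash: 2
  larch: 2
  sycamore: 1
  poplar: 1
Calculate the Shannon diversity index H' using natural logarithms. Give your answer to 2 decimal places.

1.74

Total N = 2+1+2+2+1+1 = 9, so the proportions are 0.22222, 0.11111, 0.22222, 0.22222, 0.11111, 0.11111 (working shown to 5 dp, full precision carried).
Each pᵢ ln pᵢ term: 0.22222×(-1.50408)=-0.33424, 0.11111×(-2.19722)=-0.24414, 0.22222×(-1.50408)=-0.33424, 0.22222×(-1.50408)=-0.33424, 0.11111×(-2.19722)=-0.24414, 0.11111×(-2.19722)=-0.24414.
Sum = -1.73513, so H' = 1.74.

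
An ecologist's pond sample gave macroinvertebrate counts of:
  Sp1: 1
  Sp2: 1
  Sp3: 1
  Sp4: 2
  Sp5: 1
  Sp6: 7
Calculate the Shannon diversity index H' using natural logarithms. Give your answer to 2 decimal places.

Total N = 1+1+1+2+1+7 = 13, so the proportions are 0.0769, 0.0769, 0.0769, 0.1538, 0.0769, 0.5385 (working shown to 4 dp, full precision carried).
Each pᵢ ln pᵢ term: 0.0769×(-2.5649)=-0.1973, 0.0769×(-2.5649)=-0.1973, 0.0769×(-2.5649)=-0.1973, 0.1538×(-1.8718)=-0.2880, 0.0769×(-2.5649)=-0.1973, 0.5385×(-0.6190)=-0.3333.
Sum = -1.4105, so H' = 1.41.

1.41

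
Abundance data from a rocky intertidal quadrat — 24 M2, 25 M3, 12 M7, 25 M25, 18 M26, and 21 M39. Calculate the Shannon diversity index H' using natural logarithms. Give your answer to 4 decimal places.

Total N = 24+25+12+25+18+21 = 125, so the proportions are 0.192, 0.2, 0.096, 0.2, 0.144, 0.168 (working shown to 6 dp, full precision carried).
Each pᵢ ln pᵢ term: 0.192×(-1.650260)=-0.316850, 0.2×(-1.609438)=-0.321888, 0.096×(-2.343407)=-0.224967, 0.2×(-1.609438)=-0.321888, 0.144×(-1.937942)=-0.279064, 0.168×(-1.783791)=-0.299677.
Sum = -1.764333, so H' = 1.7643.

1.7643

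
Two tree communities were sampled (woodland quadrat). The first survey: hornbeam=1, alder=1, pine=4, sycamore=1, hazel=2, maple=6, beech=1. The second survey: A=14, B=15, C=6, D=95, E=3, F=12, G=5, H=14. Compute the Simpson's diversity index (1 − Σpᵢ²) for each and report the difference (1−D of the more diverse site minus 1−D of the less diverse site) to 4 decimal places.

The first survey: N=16, proportions 0.0625, 0.0625, 0.25, 0.0625, 0.125, 0.375, 0.0625, giving 1−D = 0.765625 (working shown to 6 dp, full precision carried).
The second survey: N=164, proportions 0.085366, 0.091463, 0.036585, 0.579268, 0.018293, 0.073171, 0.030488, 0.085366, giving 1−D = 0.633551.
Difference = |0.765625 − 0.633551| = 0.132074, i.e. 0.1321 to 4 decimal places.

0.1321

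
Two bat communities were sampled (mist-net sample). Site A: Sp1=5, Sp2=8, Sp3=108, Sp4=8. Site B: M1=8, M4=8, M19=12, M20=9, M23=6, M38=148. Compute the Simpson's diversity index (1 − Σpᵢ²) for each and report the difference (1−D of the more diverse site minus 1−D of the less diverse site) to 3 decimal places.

0.099

Site A: N=129, proportions 0.0387597, 0.0620155, 0.8372093, 0.0620155, giving 1−D = 0.2898864 (working shown to 7 dp, full precision carried).
Site B: N=191, proportions 0.0418848, 0.0418848, 0.0628272, 0.0471204, 0.0314136, 0.7748691, giving 1−D = 0.3889148.
Difference = |0.2898864 − 0.3889148| = 0.0990284, i.e. 0.099 to 3 decimal places.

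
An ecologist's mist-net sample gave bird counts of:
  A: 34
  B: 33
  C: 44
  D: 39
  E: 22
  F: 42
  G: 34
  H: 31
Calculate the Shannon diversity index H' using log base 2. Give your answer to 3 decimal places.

Total N = 34+33+44+39+22+42+34+31 = 279, so the proportions are 0.12186, 0.11828, 0.15771, 0.13978, 0.07885, 0.15054, 0.12186, 0.11111 (working shown to 5 dp, full precision carried).
Each pᵢ log₂ pᵢ term: 0.12186×(-3.03666)=-0.37006, 0.11828×(-3.07973)=-0.36427, 0.15771×(-2.66469)=-0.42024, 0.13978×(-2.83872)=-0.39681, 0.07885×(-3.66469)=-0.28897, 0.15054×(-2.73180)=-0.41124, 0.12186×(-3.03666)=-0.37006, 0.11111×(-3.16993)=-0.35221.
Sum = -2.97386, so H' = 2.974.

2.974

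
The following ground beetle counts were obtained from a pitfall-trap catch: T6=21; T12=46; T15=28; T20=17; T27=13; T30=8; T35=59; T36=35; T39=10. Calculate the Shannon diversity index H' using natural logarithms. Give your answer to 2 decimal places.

Total N = 21+46+28+17+13+8+59+35+10 = 237, so the proportions are 0.0886, 0.1941, 0.1181, 0.0717, 0.0549, 0.0338, 0.2489, 0.1477, 0.0422 (working shown to 4 dp, full precision carried).
Each pᵢ ln pᵢ term: 0.0886×(-2.4235)=-0.2147, 0.1941×(-1.6394)=-0.3182, 0.1181×(-2.1359)=-0.2523, 0.0717×(-2.6348)=-0.1890, 0.0549×(-2.9031)=-0.1592, 0.0338×(-3.3886)=-0.1144, 0.2489×(-1.3905)=-0.3462, 0.1477×(-1.9127)=-0.2825, 0.0422×(-3.1655)=-0.1336.
Sum = -2.0101, so H' = 2.01.

2.01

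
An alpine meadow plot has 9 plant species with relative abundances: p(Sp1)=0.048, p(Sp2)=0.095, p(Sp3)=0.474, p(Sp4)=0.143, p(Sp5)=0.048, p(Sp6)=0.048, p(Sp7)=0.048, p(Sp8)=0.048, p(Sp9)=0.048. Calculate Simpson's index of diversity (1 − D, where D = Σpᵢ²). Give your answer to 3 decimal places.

0.732

D = 0.048² + 0.095² + 0.474² + 0.143² + 0.048² + 0.048² + 0.048² + 0.048² + 0.048² = 0.00230 + 0.00903 + 0.22468 + 0.02045 + 0.00230 + 0.00230 + 0.00230 + 0.00230 + 0.00230 = 0.26797 (working shown to 5 dp, full precision carried).
So 1 − D = 0.73203, i.e. 0.732 to 3 decimal places.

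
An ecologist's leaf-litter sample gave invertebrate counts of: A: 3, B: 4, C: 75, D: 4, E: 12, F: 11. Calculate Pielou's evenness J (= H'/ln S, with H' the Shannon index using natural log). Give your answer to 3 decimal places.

0.599

Total N = 3+4+75+4+12+11 = 109, so the proportions are 0.02752, 0.0367, 0.68807, 0.0367, 0.11009, 0.10092 (working shown to 5 dp, full precision carried).
H' = −Σ pᵢ ln pᵢ = −((-0.09888) + (-0.12129) + (-0.25724) + (-0.12129) + (-0.24291) + (-0.23145)) = 1.07306.
With S = 6 species, ln S = 1.79176, so J = 1.07306/1.79176 = 0.59889, i.e. 0.599 to 3 decimal places.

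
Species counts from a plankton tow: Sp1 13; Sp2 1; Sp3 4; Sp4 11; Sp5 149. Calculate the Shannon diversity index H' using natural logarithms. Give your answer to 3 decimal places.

0.626

Total N = 13+1+4+11+149 = 178, so the proportions are 0.07303, 0.00562, 0.02247, 0.0618, 0.83708 (working shown to 5 dp, full precision carried).
Each pᵢ ln pᵢ term: 0.07303×(-2.61683)=-0.19112, 0.00562×(-5.18178)=-0.02911, 0.02247×(-3.79549)=-0.08529, 0.0618×(-2.78389)=-0.17204, 0.83708×(-0.17784)=-0.14886.
Sum = -0.62642, so H' = 0.626.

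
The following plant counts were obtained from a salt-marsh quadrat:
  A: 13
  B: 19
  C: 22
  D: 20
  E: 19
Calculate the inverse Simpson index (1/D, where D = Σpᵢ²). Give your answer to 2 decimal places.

Total N = 13+19+22+20+19 = 93, so the proportions are 0.139785, 0.204301, 0.236559, 0.215054, 0.204301 (working shown to 6 dp, full precision carried).
D = 0.139785² + 0.204301² + 0.236559² + 0.215054² + 0.204301² = 0.019540 + 0.041739 + 0.055960 + 0.046248 + 0.041739 = 0.205226.
So 1/D = 4.8727, i.e. 4.87 to 2 decimal places.

4.87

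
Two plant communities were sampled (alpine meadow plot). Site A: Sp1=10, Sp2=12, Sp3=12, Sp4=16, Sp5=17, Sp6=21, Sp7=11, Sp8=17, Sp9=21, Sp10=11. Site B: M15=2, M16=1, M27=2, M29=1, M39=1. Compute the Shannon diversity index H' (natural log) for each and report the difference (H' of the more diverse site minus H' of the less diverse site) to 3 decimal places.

Site A: N=148, proportions 0.067568, 0.081081, 0.081081, 0.108108, 0.114865, 0.141892, 0.074324, 0.114865, 0.141892, 0.074324, giving H' = 2.267632 (working shown to 6 dp, full precision carried).
Site B: N=7, proportions 0.285714, 0.142857, 0.285714, 0.142857, 0.142857, giving H' = 1.549826.
Difference = |2.267632 − 1.549826| = 0.717806, i.e. 0.718 to 3 decimal places.

0.718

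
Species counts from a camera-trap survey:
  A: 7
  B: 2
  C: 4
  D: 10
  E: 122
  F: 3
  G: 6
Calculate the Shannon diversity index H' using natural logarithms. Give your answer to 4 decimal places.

0.8570

Total N = 7+2+4+10+122+3+6 = 154, so the proportions are 0.045455, 0.012987, 0.025974, 0.064935, 0.792208, 0.019481, 0.038961 (working shown to 6 dp, full precision carried).
Each pᵢ ln pᵢ term: 0.045455×(-3.091042)=-0.140502, 0.012987×(-4.343805)=-0.056413, 0.025974×(-3.650658)=-0.094822, 0.064935×(-2.734368)=-0.177556, 0.792208×(-0.232932)=-0.184530, 0.019481×(-3.938340)=-0.076721, 0.038961×(-3.245193)=-0.126436.
Sum = -0.856981, so H' = 0.8570.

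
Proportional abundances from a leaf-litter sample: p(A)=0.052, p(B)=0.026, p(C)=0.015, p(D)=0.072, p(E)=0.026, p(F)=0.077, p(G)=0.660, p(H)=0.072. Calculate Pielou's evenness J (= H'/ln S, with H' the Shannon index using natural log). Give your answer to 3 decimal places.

H' = −Σ pᵢ ln pᵢ = −((-0.15374) + (-0.09489) + (-0.06300) + (-0.18944) + (-0.09489) + (-0.19742) + (-0.27424) + (-0.18944)) = 1.25706 (working shown to 5 dp, full precision carried).
With S = 8 species, ln S = 2.07944, so J = 1.25706/2.07944 = 0.60452, i.e. 0.605 to 3 decimal places.

0.605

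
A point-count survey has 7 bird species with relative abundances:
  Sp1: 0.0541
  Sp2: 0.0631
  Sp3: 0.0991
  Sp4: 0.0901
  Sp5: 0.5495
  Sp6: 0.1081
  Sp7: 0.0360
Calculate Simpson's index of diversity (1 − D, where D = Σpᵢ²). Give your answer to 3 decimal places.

D = 0.0541² + 0.0631² + 0.0991² + 0.0901² + 0.5495² + 0.1081² + 0.036² = 0.00293 + 0.00398 + 0.00982 + 0.00812 + 0.30195 + 0.01169 + 0.00130 = 0.33978 (working shown to 5 dp, full precision carried).
So 1 − D = 0.66022, i.e. 0.660 to 3 decimal places.

0.660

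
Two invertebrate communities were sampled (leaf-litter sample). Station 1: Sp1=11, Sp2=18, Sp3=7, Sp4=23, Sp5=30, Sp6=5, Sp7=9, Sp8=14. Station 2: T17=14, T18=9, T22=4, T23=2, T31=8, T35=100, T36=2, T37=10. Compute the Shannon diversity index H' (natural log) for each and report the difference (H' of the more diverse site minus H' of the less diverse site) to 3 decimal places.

Station 1: N=117, proportions 0.094017, 0.153846, 0.059829, 0.196581, 0.25641, 0.042735, 0.076923, 0.119658, giving H' = 1.933574 (working shown to 6 dp, full precision carried).
Station 2: N=149, proportions 0.09396, 0.060403, 0.026846, 0.013423, 0.053691, 0.671141, 0.013423, 0.067114, giving H' = 1.210537.
Difference = |1.933574 − 1.210537| = 0.723037, i.e. 0.723 to 3 decimal places.

0.723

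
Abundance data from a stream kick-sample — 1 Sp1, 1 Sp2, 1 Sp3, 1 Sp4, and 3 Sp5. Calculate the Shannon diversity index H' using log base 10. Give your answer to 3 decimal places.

0.641

Total N = 1+1+1+1+3 = 7, so the proportions are 0.14286, 0.14286, 0.14286, 0.14286, 0.42857 (working shown to 5 dp, full precision carried).
Each pᵢ log₁₀ pᵢ term: 0.14286×(-0.84510)=-0.12073, 0.14286×(-0.84510)=-0.12073, 0.14286×(-0.84510)=-0.12073, 0.14286×(-0.84510)=-0.12073, 0.42857×(-0.36798)=-0.15770.
Sum = -0.64062, so H' = 0.641.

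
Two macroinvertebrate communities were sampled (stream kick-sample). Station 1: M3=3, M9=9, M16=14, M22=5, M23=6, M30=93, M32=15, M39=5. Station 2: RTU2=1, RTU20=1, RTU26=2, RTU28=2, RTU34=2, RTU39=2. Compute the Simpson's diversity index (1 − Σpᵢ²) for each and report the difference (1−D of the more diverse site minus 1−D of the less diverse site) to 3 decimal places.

0.231

Station 1: N=150, proportions 0.02, 0.06, 0.09333, 0.03333, 0.04, 0.62, 0.1, 0.03333, giving 1−D = 0.58907 (working shown to 5 dp, full precision carried).
Station 2: N=10, proportions 0.1, 0.1, 0.2, 0.2, 0.2, 0.2, giving 1−D = 0.82000.
Difference = |0.58907 − 0.82000| = 0.23093, i.e. 0.231 to 3 decimal places.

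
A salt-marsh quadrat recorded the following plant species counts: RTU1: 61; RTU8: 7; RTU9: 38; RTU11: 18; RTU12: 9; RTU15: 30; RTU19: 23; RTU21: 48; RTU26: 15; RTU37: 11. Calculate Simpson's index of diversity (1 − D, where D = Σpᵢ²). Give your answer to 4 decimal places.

Total N = 61+7+38+18+9+30+23+48+15+11 = 260, so the proportions are 0.234615, 0.026923, 0.146154, 0.069231, 0.034615, 0.115385, 0.088462, 0.184615, 0.057692, 0.042308 (working shown to 6 dp, full precision carried).
D = 0.234615² + 0.026923² + 0.146154² + 0.069231² + 0.034615² + 0.115385² + 0.088462² + 0.184615² + 0.057692² + 0.042308² = 0.055044 + 0.000725 + 0.021361 + 0.004793 + 0.001198 + 0.013314 + 0.007825 + 0.034083 + 0.003328 + 0.001790 = 0.143462.
So 1 − D = 0.856538, i.e. 0.8565 to 4 decimal places.

0.8565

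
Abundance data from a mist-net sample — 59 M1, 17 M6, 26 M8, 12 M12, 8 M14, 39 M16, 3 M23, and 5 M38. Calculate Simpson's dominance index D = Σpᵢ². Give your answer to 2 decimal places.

Total N = 59+17+26+12+8+39+3+5 = 169, so the proportions are 0.3491, 0.1006, 0.1538, 0.071, 0.0473, 0.2308, 0.0178, 0.0296 (working shown to 4 dp, full precision carried).
D = 0.3491² + 0.1006² + 0.1538² + 0.071² + 0.0473² + 0.2308² + 0.0178² + 0.0296² = 0.1219 + 0.0101 + 0.0237 + 0.0050 + 0.0022 + 0.0533 + 0.0003 + 0.0009 = 0.2174.
To 2 decimal places, D = 0.22.

0.22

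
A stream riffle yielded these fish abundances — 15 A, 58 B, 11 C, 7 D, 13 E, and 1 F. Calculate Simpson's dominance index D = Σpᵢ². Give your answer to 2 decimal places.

Total N = 15+58+11+7+13+1 = 105, so the proportions are 0.1429, 0.5524, 0.1048, 0.0667, 0.1238, 0.0095 (working shown to 4 dp, full precision carried).
D = 0.1429² + 0.5524² + 0.1048² + 0.0667² + 0.1238² + 0.0095² = 0.0204 + 0.3051 + 0.0110 + 0.0044 + 0.0153 + 0.0001 = 0.3564.
To 2 decimal places, D = 0.36.

0.36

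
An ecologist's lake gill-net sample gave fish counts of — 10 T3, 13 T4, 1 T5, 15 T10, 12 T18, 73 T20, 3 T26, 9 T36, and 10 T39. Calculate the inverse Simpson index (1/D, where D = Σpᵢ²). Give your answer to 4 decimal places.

Total N = 10+13+1+15+12+73+3+9+10 = 146, so the proportions are 0.06849315, 0.0890411, 0.00684932, 0.10273973, 0.08219178, 0.5, 0.02054795, 0.06164384, 0.06849315 (working shown to 8 dp, full precision carried).
D = 0.06849315² + 0.0890411² + 0.00684932² + 0.10273973² + 0.08219178² + 0.5² + 0.02054795² + 0.06164384² + 0.06849315² = 0.00469131 + 0.00792832 + 0.00004691 + 0.01055545 + 0.00675549 + 0.25000000 + 0.00042222 + 0.00379996 + 0.00469131 = 0.28889097.
So 1/D = 3.461513, i.e. 3.4615 to 4 decimal places.

3.4615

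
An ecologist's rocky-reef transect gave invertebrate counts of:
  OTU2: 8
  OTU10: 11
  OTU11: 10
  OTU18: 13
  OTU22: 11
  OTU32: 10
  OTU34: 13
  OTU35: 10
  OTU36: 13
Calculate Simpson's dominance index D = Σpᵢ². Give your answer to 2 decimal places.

Total N = 8+11+10+13+11+10+13+10+13 = 99, so the proportions are 0.0808, 0.1111, 0.101, 0.1313, 0.1111, 0.101, 0.1313, 0.101, 0.1313 (working shown to 4 dp, full precision carried).
D = 0.0808² + 0.1111² + 0.101² + 0.1313² + 0.1111² + 0.101² + 0.1313² + 0.101² + 0.1313² = 0.0065 + 0.0123 + 0.0102 + 0.0172 + 0.0123 + 0.0102 + 0.0172 + 0.0102 + 0.0172 = 0.1136.
To 2 decimal places, D = 0.11.

0.11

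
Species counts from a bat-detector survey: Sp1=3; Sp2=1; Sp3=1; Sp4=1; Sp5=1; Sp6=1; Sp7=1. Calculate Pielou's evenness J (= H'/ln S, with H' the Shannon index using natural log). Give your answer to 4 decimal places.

Total N = 3+1+1+1+1+1+1 = 9, so the proportions are 0.333333, 0.111111, 0.111111, 0.111111, 0.111111, 0.111111, 0.111111 (working shown to 6 dp, full precision carried).
H' = −Σ pᵢ ln pᵢ = −((-0.366204) + (-0.244136) + (-0.244136) + (-0.244136) + (-0.244136) + (-0.244136) + (-0.244136)) = 1.831020.
With S = 7 species, ln S = 1.945910, so J = 1.831020/1.945910 = 0.940958, i.e. 0.9410 to 4 decimal places.

0.9410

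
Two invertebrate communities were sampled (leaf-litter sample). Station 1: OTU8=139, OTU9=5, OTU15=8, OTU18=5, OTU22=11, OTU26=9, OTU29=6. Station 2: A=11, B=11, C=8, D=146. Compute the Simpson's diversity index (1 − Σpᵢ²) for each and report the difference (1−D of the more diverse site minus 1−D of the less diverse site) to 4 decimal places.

Station 1: N=183, proportions 0.7595628, 0.0273224, 0.0437158, 0.0273224, 0.0601093, 0.0491803, 0.0327869, giving 1−D = 0.4125534 (working shown to 7 dp, full precision carried).
Station 2: N=176, proportions 0.0625, 0.0625, 0.0454545, 0.8295455, giving 1−D = 0.3019757.
Difference = |0.4125534 − 0.3019757| = 0.1105777, i.e. 0.1106 to 4 decimal places.

0.1106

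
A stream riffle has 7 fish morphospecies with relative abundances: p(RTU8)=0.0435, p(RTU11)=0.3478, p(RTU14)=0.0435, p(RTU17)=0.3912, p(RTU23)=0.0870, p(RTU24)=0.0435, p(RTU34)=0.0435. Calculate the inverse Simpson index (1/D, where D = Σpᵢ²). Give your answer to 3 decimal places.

D = 0.0435² + 0.3478² + 0.0435² + 0.3912² + 0.087² + 0.0435² + 0.0435² = 0.0018922 + 0.1209648 + 0.0018922 + 0.1530374 + 0.0075690 + 0.0018922 + 0.0018922 = 0.2891403 (working shown to 7 dp, full precision carried).
So 1/D = 3.45853, i.e. 3.459 to 3 decimal places.

3.459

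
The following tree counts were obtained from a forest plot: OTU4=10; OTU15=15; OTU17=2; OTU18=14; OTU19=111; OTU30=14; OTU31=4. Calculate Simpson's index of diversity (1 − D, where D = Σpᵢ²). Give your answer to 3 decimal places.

Total N = 10+15+2+14+111+14+4 = 170, so the proportions are 0.05882, 0.08824, 0.01176, 0.08235, 0.65294, 0.08235, 0.02353 (working shown to 5 dp, full precision carried).
D = 0.05882² + 0.08824² + 0.01176² + 0.08235² + 0.65294² + 0.08235² + 0.02353² = 0.00346 + 0.00779 + 0.00014 + 0.00678 + 0.42633 + 0.00678 + 0.00055 = 0.45183.
So 1 − D = 0.54817, i.e. 0.548 to 3 decimal places.

0.548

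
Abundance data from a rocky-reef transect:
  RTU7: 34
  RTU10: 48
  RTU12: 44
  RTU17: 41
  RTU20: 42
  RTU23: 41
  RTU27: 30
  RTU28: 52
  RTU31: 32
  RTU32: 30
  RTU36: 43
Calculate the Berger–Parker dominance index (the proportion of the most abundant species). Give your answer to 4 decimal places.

0.1190

Total N = 34+48+44+41+42+41+30+52+32+30+43 = 437, so the proportions are 0.077803, 0.10984, 0.100686, 0.093822, 0.09611, 0.093822, 0.06865, 0.118993, 0.073227, 0.06865, 0.098398 (working shown to 6 dp, full precision carried).
The largest proportion is 0.118993, i.e. d = 0.1190 to 4 decimal places.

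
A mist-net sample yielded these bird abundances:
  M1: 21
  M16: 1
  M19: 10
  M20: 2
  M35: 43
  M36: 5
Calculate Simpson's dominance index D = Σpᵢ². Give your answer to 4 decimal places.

0.3599

Total N = 21+1+10+2+43+5 = 82, so the proportions are 0.256098, 0.012195, 0.121951, 0.02439, 0.52439, 0.060976 (working shown to 6 dp, full precision carried).
D = 0.256098² + 0.012195² + 0.121951² + 0.02439² + 0.52439² + 0.060976² = 0.065586 + 0.000149 + 0.014872 + 0.000595 + 0.274985 + 0.003718 = 0.359905.
To 4 decimal places, D = 0.3599.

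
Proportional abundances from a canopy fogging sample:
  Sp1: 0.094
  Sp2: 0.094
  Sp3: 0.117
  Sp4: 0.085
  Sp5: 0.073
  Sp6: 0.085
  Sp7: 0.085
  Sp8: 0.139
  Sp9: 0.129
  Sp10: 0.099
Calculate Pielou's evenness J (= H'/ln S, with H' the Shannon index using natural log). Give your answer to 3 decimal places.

0.991

H' = −Σ pᵢ ln pᵢ = −((-0.22226) + (-0.22226) + (-0.25103) + (-0.20953) + (-0.19106) + (-0.20953) + (-0.20953) + (-0.27429) + (-0.26418) + (-0.22895)) = 2.28264 (working shown to 5 dp, full precision carried).
With S = 10 species, ln S = 2.30259, so J = 2.28264/2.30259 = 0.99134, i.e. 0.991 to 3 decimal places.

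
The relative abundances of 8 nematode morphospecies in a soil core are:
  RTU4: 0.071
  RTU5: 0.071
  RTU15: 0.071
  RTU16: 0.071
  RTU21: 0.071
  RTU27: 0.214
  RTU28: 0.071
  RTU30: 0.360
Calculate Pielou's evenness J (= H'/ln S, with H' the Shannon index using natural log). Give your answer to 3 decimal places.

H' = −Σ pᵢ ln pᵢ = −((-0.18780) + (-0.18780) + (-0.18780) + (-0.18780) + (-0.18780) + (-0.32994) + (-0.18780) + (-0.36779)) = 1.82454 (working shown to 5 dp, full precision carried).
With S = 8 species, ln S = 2.07944, so J = 1.82454/2.07944 = 0.87742, i.e. 0.877 to 3 decimal places.

0.877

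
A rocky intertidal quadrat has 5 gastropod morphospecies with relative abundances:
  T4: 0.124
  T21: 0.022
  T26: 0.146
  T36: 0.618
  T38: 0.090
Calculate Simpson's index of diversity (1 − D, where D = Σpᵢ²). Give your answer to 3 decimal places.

D = 0.124² + 0.022² + 0.146² + 0.618² + 0.09² = 0.01538 + 0.00048 + 0.02132 + 0.38192 + 0.00810 = 0.42720 (working shown to 5 dp, full precision carried).
So 1 − D = 0.57280, i.e. 0.573 to 3 decimal places.

0.573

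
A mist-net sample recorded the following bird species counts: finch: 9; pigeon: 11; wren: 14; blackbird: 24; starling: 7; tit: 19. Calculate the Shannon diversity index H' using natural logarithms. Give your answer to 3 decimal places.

Total N = 9+11+14+24+7+19 = 84, so the proportions are 0.10714, 0.13095, 0.16667, 0.28571, 0.08333, 0.22619 (working shown to 5 dp, full precision carried).
Each pᵢ ln pᵢ term: 0.10714×(-2.23359)=-0.23931, 0.13095×(-2.03292)=-0.26622, 0.16667×(-1.79176)=-0.29863, 0.28571×(-1.25276)=-0.35793, 0.08333×(-2.48491)=-0.20708, 0.22619×(-1.48638)=-0.33620.
Sum = -1.70537, so H' = 1.705.

1.705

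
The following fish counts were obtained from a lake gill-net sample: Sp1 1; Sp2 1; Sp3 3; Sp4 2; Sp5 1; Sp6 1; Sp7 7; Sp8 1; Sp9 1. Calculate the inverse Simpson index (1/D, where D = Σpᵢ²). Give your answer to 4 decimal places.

Total N = 1+1+3+2+1+1+7+1+1 = 18, so the proportions are 0.05555556, 0.05555556, 0.16666667, 0.11111111, 0.05555556, 0.05555556, 0.38888889, 0.05555556, 0.05555556 (working shown to 8 dp, full precision carried).
D = 0.05555556² + 0.05555556² + 0.16666667² + 0.11111111² + 0.05555556² + 0.05555556² + 0.38888889² + 0.05555556² + 0.05555556² = 0.00308642 + 0.00308642 + 0.02777778 + 0.01234568 + 0.00308642 + 0.00308642 + 0.15123457 + 0.00308642 + 0.00308642 = 0.20987654.
So 1/D = 4.764706, i.e. 4.7647 to 4 decimal places.

4.7647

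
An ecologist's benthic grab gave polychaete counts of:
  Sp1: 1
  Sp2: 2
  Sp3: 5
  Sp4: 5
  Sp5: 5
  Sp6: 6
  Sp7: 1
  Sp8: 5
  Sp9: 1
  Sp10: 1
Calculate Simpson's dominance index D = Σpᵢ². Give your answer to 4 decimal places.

Total N = 1+2+5+5+5+6+1+5+1+1 = 32, so the proportions are 0.03125, 0.0625, 0.15625, 0.15625, 0.15625, 0.1875, 0.03125, 0.15625, 0.03125, 0.03125 (working shown to 6 dp, full precision carried).
D = 0.03125² + 0.0625² + 0.15625² + 0.15625² + 0.15625² + 0.1875² + 0.03125² + 0.15625² + 0.03125² + 0.03125² = 0.000977 + 0.003906 + 0.024414 + 0.024414 + 0.024414 + 0.035156 + 0.000977 + 0.024414 + 0.000977 + 0.000977 = 0.140625.
To 4 decimal places, D = 0.1406.

0.1406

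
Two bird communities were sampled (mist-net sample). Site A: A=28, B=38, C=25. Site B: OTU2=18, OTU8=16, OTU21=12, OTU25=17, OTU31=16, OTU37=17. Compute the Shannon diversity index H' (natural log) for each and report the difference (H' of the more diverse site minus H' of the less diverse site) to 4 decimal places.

Site A: N=91, proportions 0.307692, 0.417582, 0.274725, giving H' = 1.082267 (working shown to 6 dp, full precision carried).
Site B: N=96, proportions 0.1875, 0.166667, 0.125, 0.177083, 0.166667, 0.177083, giving H' = 1.784164.
Difference = |1.082267 − 1.784164| = 0.701897, i.e. 0.7019 to 4 decimal places.

0.7019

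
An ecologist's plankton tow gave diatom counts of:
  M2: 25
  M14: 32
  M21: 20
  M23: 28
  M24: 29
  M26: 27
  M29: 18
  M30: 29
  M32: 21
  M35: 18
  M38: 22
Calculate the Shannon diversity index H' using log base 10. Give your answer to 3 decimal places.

1.033

Total N = 25+32+20+28+29+27+18+29+21+18+22 = 269, so the proportions are 0.09294, 0.11896, 0.07435, 0.10409, 0.10781, 0.10037, 0.06691, 0.10781, 0.07807, 0.06691, 0.08178 (working shown to 5 dp, full precision carried).
Each pᵢ log₁₀ pᵢ term: 0.09294×(-1.03181)=-0.09589, 0.11896×(-0.92460)=-0.10999, 0.07435×(-1.12872)=-0.08392, 0.10409×(-0.98259)=-0.10228, 0.10781×(-0.96735)=-0.10429, 0.10037×(-0.99839)=-0.10021, 0.06691×(-1.17448)=-0.07859, 0.10781×(-0.96735)=-0.10429, 0.07807×(-1.10753)=-0.08646, 0.06691×(-1.17448)=-0.07859, 0.08178×(-1.08733)=-0.08893.
Sum = -1.03343, so H' = 1.033.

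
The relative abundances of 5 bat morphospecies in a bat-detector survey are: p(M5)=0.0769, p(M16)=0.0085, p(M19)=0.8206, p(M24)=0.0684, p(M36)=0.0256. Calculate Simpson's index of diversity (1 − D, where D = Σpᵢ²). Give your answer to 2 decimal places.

D = 0.0769² + 0.0085² + 0.8206² + 0.0684² + 0.0256² = 0.0059 + 0.0001 + 0.6734 + 0.0047 + 0.0007 = 0.6847 (working shown to 4 dp, full precision carried).
So 1 − D = 0.3153, i.e. 0.32 to 2 decimal places.

0.32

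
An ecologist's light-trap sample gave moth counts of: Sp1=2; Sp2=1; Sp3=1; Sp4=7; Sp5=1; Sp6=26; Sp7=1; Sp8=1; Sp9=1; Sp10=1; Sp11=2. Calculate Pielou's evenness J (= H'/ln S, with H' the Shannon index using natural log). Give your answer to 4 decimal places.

0.6199

Total N = 2+1+1+7+1+26+1+1+1+1+2 = 44, so the proportions are 0.045455, 0.022727, 0.022727, 0.159091, 0.022727, 0.590909, 0.022727, 0.022727, 0.022727, 0.022727, 0.045455 (working shown to 6 dp, full precision carried).
H' = −Σ pᵢ ln pᵢ = −((-0.140502) + (-0.086004) + (-0.086004) + (-0.292454) + (-0.086004) + (-0.310873) + (-0.086004) + (-0.086004) + (-0.086004) + (-0.086004) + (-0.140502)) = 1.486361.
With S = 11 species, ln S = 2.397895, so J = 1.486361/2.397895 = 0.619861, i.e. 0.6199 to 4 decimal places.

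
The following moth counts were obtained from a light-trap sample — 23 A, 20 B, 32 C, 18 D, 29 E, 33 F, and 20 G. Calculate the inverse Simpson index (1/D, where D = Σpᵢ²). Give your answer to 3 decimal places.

6.647

Total N = 23+20+32+18+29+33+20 = 175, so the proportions are 0.1314286, 0.1142857, 0.1828571, 0.1028571, 0.1657143, 0.1885714, 0.1142857 (working shown to 7 dp, full precision carried).
D = 0.1314286² + 0.1142857² + 0.1828571² + 0.1028571² + 0.1657143² + 0.1885714² + 0.1142857² = 0.0172735 + 0.0130612 + 0.0334367 + 0.0105796 + 0.0274612 + 0.0355592 + 0.0130612 = 0.1504327.
So 1/D = 6.64749, i.e. 6.647 to 3 decimal places.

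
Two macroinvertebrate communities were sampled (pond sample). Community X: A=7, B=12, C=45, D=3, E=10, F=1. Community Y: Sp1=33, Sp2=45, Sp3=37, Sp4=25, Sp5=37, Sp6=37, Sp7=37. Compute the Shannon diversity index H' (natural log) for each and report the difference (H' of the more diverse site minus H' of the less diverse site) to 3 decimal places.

0.667

Community X: N=78, proportions 0.08974, 0.15385, 0.57692, 0.03846, 0.12821, 0.01282, giving H' = 1.26617 (working shown to 5 dp, full precision carried).
Community Y: N=251, proportions 0.13147, 0.17928, 0.14741, 0.0996, 0.14741, 0.14741, 0.14741, giving H' = 1.93353.
Difference = |1.26617 − 1.93353| = 0.66736, i.e. 0.667 to 3 decimal places.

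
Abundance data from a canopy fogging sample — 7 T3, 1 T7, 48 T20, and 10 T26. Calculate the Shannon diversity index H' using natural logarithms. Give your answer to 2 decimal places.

Total N = 7+1+48+10 = 66, so the proportions are 0.1061, 0.0152, 0.7273, 0.1515 (working shown to 4 dp, full precision carried).
Each pᵢ ln pᵢ term: 0.1061×(-2.2437)=-0.2380, 0.0152×(-4.1897)=-0.0635, 0.7273×(-0.3185)=-0.2316, 0.1515×(-1.8871)=-0.2859.
Sum = -0.8190, so H' = 0.82.

0.82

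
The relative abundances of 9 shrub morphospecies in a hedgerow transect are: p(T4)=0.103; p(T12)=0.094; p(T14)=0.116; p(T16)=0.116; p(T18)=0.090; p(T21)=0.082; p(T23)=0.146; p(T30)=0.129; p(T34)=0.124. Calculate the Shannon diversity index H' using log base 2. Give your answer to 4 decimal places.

Each pᵢ log₂ pᵢ term (working shown to 6 dp, full precision carried): 0.103×(-3.279284)=-0.337766, 0.094×(-3.411195)=-0.320652, 0.116×(-3.107803)=-0.360505, 0.116×(-3.107803)=-0.360505, 0.09×(-3.473931)=-0.312654, 0.082×(-3.608232)=-0.295875, 0.146×(-2.775960)=-0.405290, 0.129×(-2.954557)=-0.381138, 0.124×(-3.011588)=-0.373437.
Sum = -3.147823, so H' = 3.1478.

3.1478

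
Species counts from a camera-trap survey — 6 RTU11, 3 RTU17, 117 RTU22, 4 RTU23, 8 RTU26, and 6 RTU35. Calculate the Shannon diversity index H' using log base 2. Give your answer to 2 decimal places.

Total N = 6+3+117+4+8+6 = 144, so the proportions are 0.0417, 0.0208, 0.8125, 0.0278, 0.0556, 0.0417 (working shown to 4 dp, full precision carried).
Each pᵢ log₂ pᵢ term: 0.0417×(-4.5850)=-0.1910, 0.0208×(-5.5850)=-0.1164, 0.8125×(-0.2996)=-0.2434, 0.0278×(-5.1699)=-0.1436, 0.0556×(-4.1699)=-0.2317, 0.0417×(-4.5850)=-0.1910.
Sum = -1.1171, so H' = 1.12.

1.12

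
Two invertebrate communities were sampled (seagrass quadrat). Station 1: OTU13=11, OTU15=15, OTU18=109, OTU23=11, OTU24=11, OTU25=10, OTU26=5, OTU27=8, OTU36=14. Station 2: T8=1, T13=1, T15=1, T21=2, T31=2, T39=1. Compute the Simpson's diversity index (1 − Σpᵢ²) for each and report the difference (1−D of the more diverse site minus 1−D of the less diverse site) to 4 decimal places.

Station 1: N=194, proportions 0.056701, 0.07732, 0.561856, 0.056701, 0.056701, 0.051546, 0.025773, 0.041237, 0.072165, giving 1−D = 0.658465 (working shown to 6 dp, full precision carried).
Station 2: N=8, proportions 0.125, 0.125, 0.125, 0.25, 0.25, 0.125, giving 1−D = 0.812500.
Difference = |0.658465 − 0.812500| = 0.154035, i.e. 0.1540 to 4 decimal places.

0.1540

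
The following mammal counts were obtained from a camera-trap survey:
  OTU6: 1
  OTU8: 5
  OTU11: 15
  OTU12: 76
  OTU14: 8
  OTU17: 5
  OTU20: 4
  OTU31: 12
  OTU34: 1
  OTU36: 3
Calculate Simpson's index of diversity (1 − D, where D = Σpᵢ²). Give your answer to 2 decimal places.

Total N = 1+5+15+76+8+5+4+12+1+3 = 130, so the proportions are 0.0077, 0.0385, 0.1154, 0.5846, 0.0615, 0.0385, 0.0308, 0.0923, 0.0077, 0.0231 (working shown to 4 dp, full precision carried).
D = 0.0077² + 0.0385² + 0.1154² + 0.5846² + 0.0615² + 0.0385² + 0.0308² + 0.0923² + 0.0077² + 0.0231² = 0.0001 + 0.0015 + 0.0133 + 0.3418 + 0.0038 + 0.0015 + 0.0009 + 0.0085 + 0.0001 + 0.0005 = 0.3720.
So 1 − D = 0.6280, i.e. 0.63 to 2 decimal places.

0.63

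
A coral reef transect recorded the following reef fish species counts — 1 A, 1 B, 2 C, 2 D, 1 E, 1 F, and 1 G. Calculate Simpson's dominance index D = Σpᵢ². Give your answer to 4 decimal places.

Total N = 1+1+2+2+1+1+1 = 9, so the proportions are 0.111111, 0.111111, 0.222222, 0.222222, 0.111111, 0.111111, 0.111111 (working shown to 6 dp, full precision carried).
D = 0.111111² + 0.111111² + 0.222222² + 0.222222² + 0.111111² + 0.111111² + 0.111111² = 0.012346 + 0.012346 + 0.049383 + 0.049383 + 0.012346 + 0.012346 + 0.012346 = 0.160494.
To 4 decimal places, D = 0.1605.

0.1605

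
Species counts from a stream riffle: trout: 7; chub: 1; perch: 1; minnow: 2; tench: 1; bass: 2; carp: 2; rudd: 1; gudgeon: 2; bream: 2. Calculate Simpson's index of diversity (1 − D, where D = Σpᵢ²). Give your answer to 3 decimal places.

0.834

Total N = 7+1+1+2+1+2+2+1+2+2 = 21, so the proportions are 0.33333, 0.04762, 0.04762, 0.09524, 0.04762, 0.09524, 0.09524, 0.04762, 0.09524, 0.09524 (working shown to 5 dp, full precision carried).
D = 0.33333² + 0.04762² + 0.04762² + 0.09524² + 0.04762² + 0.09524² + 0.09524² + 0.04762² + 0.09524² + 0.09524² = 0.11111 + 0.00227 + 0.00227 + 0.00907 + 0.00227 + 0.00907 + 0.00907 + 0.00227 + 0.00907 + 0.00907 = 0.16553.
So 1 − D = 0.83447, i.e. 0.834 to 3 decimal places.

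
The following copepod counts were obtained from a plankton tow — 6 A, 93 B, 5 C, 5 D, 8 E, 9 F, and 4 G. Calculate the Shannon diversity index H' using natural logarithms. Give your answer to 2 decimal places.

1.10

Total N = 6+93+5+5+8+9+4 = 130, so the proportions are 0.0462, 0.7154, 0.0385, 0.0385, 0.0615, 0.0692, 0.0308 (working shown to 4 dp, full precision carried).
Each pᵢ ln pᵢ term: 0.0462×(-3.0758)=-0.1420, 0.7154×(-0.3349)=-0.2396, 0.0385×(-3.2581)=-0.1253, 0.0385×(-3.2581)=-0.1253, 0.0615×(-2.7881)=-0.1716, 0.0692×(-2.6703)=-0.1849, 0.0308×(-3.4812)=-0.1071.
Sum = -1.0957, so H' = 1.10.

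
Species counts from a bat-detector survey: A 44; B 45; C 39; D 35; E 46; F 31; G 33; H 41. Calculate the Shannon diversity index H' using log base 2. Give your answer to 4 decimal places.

2.9864

Total N = 44+45+39+35+46+31+33+41 = 314, so the proportions are 0.140127, 0.143312, 0.124204, 0.111465, 0.146497, 0.098726, 0.105096, 0.130573 (working shown to 6 dp, full precision carried).
Each pᵢ log₂ pᵢ term: 0.140127×(-2.835189)=-0.397288, 0.143312×(-2.802768)=-0.401671, 0.124204×(-3.009219)=-0.373756, 0.111465×(-3.165338)=-0.352824, 0.146497×(-2.771059)=-0.405951, 0.098726×(-3.340424)=-0.329787, 0.105096×(-3.250227)=-0.341584, 0.130573×(-2.937069)=-0.383503.
Sum = -2.986364, so H' = 2.9864.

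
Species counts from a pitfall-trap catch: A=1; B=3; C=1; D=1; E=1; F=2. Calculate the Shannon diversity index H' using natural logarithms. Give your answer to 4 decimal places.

Total N = 1+3+1+1+1+2 = 9, so the proportions are 0.111111, 0.333333, 0.111111, 0.111111, 0.111111, 0.222222 (working shown to 6 dp, full precision carried).
Each pᵢ ln pᵢ term: 0.111111×(-2.197225)=-0.244136, 0.333333×(-1.098612)=-0.366204, 0.111111×(-2.197225)=-0.244136, 0.111111×(-2.197225)=-0.244136, 0.111111×(-2.197225)=-0.244136, 0.222222×(-1.504077)=-0.334239.
Sum = -1.676988, so H' = 1.6770.

1.6770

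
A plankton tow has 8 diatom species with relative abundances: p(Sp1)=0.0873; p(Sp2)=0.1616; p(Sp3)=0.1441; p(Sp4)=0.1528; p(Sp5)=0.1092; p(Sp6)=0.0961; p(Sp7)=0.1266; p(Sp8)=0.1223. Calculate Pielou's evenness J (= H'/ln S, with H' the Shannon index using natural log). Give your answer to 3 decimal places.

0.990

H' = −Σ pᵢ ln pᵢ = −((-0.21287) + (-0.29454) + (-0.27916) + (-0.28705) + (-0.24183) + (-0.22510) + (-0.26165) + (-0.25699)) = 2.05919 (working shown to 5 dp, full precision carried).
With S = 8 species, ln S = 2.07944, so J = 2.05919/2.07944 = 0.99026, i.e. 0.990 to 3 decimal places.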